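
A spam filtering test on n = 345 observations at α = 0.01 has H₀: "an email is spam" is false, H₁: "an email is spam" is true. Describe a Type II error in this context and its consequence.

Type II error: failing to reject H₀ when it is false — concluding that an email is spam is not supported when in fact it is. Consequence: a spam email lands in the inbox.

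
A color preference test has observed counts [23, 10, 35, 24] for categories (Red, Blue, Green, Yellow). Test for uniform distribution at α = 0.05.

Expected = 23 each. χ² = Σ(O-E)²/E = 13.652. df = 3, critical value = 7.815. Reject H₀.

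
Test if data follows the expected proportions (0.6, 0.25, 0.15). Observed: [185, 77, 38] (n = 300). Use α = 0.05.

Expected: [180.0, 75.0, 45.0]. χ² = 1.281. df = 2, critical = 5.991. Fail to reject H₀.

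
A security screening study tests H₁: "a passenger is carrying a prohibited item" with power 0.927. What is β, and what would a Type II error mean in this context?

β = 1 - power = 1 - 0.927 = 0.073. A Type II error is failing to reject H₀ when H₀ is false (false negative) — here, failing to conclude that a passenger is carrying a prohibited item when in fact it is true. Consequence: letting a prohibited item through — security breach.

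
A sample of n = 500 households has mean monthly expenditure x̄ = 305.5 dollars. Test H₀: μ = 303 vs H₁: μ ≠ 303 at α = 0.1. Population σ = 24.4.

z = (x̄ - μ₀)/(σ/√n) = (305.5 - 303)/(24.4/√500) = 2.291. Critical value: ±1.645. Since |2.291| > 1.645, Reject H₀.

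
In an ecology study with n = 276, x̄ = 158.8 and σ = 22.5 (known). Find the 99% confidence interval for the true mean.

CI = x̄ ± z*(σ/√n) = 158.8 ± 2.576(22.5/√276) = 158.8 ± 3.49 = (155.31, 162.29)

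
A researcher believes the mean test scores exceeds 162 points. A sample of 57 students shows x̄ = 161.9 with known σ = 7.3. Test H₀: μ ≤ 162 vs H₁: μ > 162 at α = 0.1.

z = -0.103. Critical value: 1.28. Fail to reject H₀.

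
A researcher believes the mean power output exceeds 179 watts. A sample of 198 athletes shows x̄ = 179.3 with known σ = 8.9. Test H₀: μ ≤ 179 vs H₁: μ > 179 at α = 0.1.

z = 0.474. Critical value: 1.28. Fail to reject H₀.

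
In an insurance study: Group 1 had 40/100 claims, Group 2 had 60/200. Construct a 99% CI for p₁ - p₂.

p̂₁ = 0.4, p̂₂ = 0.3. Difference = 0.1. CI = (-0.051, 0.251)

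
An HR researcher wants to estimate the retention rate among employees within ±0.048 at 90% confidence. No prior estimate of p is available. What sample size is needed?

Conservative approach: use p = 0.5 (maximizes p(1-p) = 0.25). n = z²(0.25)/E² = 1.645²×0.25/0.048² = 293.6 → n = 294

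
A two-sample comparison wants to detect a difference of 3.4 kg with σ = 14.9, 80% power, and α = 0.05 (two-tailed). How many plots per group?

n per group = 2(z_α/2 + z_β)²σ²/d² = 2×(1.96 + 0.84)²×14.9²/3.4² = 301.1 → n = 302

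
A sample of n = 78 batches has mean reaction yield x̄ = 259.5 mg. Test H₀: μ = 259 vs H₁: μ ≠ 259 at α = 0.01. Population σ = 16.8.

z = (x̄ - μ₀)/(σ/√n) = (259.5 - 259)/(16.8/√78) = 0.263. Critical value: ±2.576. Since |0.263| ≤ 2.576, Fail to reject H₀.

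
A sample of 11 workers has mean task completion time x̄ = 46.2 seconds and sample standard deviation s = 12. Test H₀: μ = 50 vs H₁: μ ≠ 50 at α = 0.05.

t = (x̄ - μ₀)/(s/√n) = (46.2 - 50)/(12/√11) = -1.05. df = 10, critical t = ±2.228. Fail to reject H₀.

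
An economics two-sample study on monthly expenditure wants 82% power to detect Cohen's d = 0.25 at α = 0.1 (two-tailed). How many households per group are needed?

z_{α/2} = 1.645, z_β = Φ⁻¹(0.82) = 0.915. For small effect (d = 0.25): n per group = 2(z_{α/2} + z_β)²/d² = 2(1.645 + 0.915)²/0.25² = 209.7 → 210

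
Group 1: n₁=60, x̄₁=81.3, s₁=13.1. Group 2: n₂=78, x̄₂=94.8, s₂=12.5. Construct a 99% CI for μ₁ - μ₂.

Difference = -13.5. SE = √(13.1²/60 + 12.5²/78) = 2.205. CI = (-19.18, -7.82)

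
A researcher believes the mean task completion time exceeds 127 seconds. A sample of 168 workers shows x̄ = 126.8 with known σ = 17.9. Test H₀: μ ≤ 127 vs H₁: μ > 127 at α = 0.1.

z = -0.145. Critical value: 1.28. Fail to reject H₀.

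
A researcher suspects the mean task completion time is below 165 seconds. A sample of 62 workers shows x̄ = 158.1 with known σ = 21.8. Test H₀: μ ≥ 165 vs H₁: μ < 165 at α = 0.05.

z = -2.492. Critical value: -1.645. Reject H₀.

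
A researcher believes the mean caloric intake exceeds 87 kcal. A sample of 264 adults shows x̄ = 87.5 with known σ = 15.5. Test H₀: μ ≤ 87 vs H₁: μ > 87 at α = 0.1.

z = 0.524. Critical value: 1.28. Fail to reject H₀.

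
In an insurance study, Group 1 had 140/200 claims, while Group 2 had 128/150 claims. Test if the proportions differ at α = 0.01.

p̂₁ = 0.7, p̂₂ = 0.853, pooled p̂ = 0.766. z = -3.352. Critical: ±2.576. Reject H₀.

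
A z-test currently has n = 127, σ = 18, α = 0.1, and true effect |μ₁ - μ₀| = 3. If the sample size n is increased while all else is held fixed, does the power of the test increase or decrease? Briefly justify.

Power increases: a larger n shrinks the standard error σ/√n, moving the sampling distribution under H₁ further from the critical value.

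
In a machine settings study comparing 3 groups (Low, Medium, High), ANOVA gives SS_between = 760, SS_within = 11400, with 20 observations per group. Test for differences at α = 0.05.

df_between = 2, df_within = 57. F = MS_between/MS_within = 380.0/200.0 = 1.9. F_crit ≈ 3.159. Fail to reject H₀.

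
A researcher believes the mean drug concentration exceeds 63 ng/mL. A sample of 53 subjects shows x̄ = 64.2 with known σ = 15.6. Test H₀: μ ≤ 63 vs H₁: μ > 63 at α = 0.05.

z = 0.56. Critical value: 1.645. Fail to reject H₀.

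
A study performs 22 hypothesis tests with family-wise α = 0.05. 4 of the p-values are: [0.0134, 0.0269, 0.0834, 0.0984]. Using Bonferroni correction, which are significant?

Bonferroni α = 0.05/22 = 0.00227. None of the given p-values are significant.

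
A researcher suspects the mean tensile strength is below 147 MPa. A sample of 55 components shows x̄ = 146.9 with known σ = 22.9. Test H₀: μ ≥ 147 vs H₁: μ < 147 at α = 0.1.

z = -0.032. Critical value: -1.28. Fail to reject H₀.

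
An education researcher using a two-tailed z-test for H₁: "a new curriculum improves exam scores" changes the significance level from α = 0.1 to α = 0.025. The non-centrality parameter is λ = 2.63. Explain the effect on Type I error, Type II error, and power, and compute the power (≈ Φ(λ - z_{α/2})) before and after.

Decreasing α from 0.1 to 0.025:
• Type I error rate decreases (α is the Type I rate by definition).
• Critical value moves from z_{α/2} = 1.645 to 2.241, so power = Φ(λ - z_{α/2}) goes from Φ(2.63 - 1.645) = 0.838 to Φ(2.63 - 2.241) = 0.651.
• Type II error rate β = 1 - power therefore increases (0.162 → 0.349).
Appropriate when false positives are costly — here, adopting a curriculum that gives no real benefit — disruption for nothing.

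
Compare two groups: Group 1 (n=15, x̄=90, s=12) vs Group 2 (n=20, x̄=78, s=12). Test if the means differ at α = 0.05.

Pooled sp = 12.0. t = 2.928, df = 33. Critical t = ±2.035. Reject H₀.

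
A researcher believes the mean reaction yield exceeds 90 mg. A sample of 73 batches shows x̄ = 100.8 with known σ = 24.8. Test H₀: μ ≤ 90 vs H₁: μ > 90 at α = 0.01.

z = 3.721. Critical value: 2.33. Reject H₀.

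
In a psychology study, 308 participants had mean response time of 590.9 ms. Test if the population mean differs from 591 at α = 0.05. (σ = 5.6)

z = (x̄ - μ₀)/(σ/√n) = (590.9 - 591)/(5.6/√308) = -0.313. Critical value: ±1.96. Since |-0.313| ≤ 1.96, Fail to reject H₀.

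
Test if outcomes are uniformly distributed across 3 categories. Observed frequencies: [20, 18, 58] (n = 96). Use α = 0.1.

Expected = 32 each. χ² = Σ(O-E)²/E = 31.75. df = 2, critical value = 4.605. Reject H₀.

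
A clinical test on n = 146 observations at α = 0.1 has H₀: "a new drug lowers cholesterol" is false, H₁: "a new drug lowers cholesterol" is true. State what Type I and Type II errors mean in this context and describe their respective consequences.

Type I (false positive): concluding that a new drug lowers cholesterol when it is not — approving an ineffective drug — patients take a useless medication and may skip effective alternatives. Type II (false negative): failing to conclude that a new drug lowers cholesterol when it is — shelving an effective drug — patients miss out on a treatment that would have helped. Which is costlier depends on domain priorities and is a judgement call rather than a statistical fact.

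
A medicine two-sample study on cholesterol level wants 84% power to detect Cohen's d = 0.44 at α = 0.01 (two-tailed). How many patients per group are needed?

z_{α/2} = 2.576, z_β = Φ⁻¹(0.84) = 0.994. For small effect (d = 0.44): n per group = 2(z_{α/2} + z_β)²/d² = 2(2.576 + 0.994)²/0.44² = 131.7 → 132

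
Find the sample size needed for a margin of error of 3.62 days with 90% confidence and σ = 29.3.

n = (z*σ/E)² = (1.645×29.3/3.62)² = 177.3 → n = 178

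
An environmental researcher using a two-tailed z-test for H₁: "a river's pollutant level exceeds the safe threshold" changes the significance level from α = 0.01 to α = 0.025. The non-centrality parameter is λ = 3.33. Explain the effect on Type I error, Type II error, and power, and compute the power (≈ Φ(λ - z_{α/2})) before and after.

Increasing α from 0.01 to 0.025:
• Type I error rate increases (α is the Type I rate by definition).
• Critical value moves from z_{α/2} = 2.576 to 2.241, so power = Φ(λ - z_{α/2}) goes from Φ(3.33 - 2.576) = 0.775 to Φ(3.33 - 2.241) = 0.862.
• Type II error rate β = 1 - power therefore decreases (0.225 → 0.138).
Appropriate when false negatives are costly — here, allowing unsafe pollution to continue.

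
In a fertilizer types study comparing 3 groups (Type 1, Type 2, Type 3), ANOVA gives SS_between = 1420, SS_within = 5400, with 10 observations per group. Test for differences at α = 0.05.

df_between = 2, df_within = 27. F = MS_between/MS_within = 710.0/200.0 = 3.55. F_crit ≈ 3.354. Reject H₀. At least one mean differs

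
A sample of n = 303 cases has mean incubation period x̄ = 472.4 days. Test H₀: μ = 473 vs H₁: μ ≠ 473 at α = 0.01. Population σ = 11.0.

z = (x̄ - μ₀)/(σ/√n) = (472.4 - 473)/(11.0/√303) = -0.949. Critical value: ±2.576. Since |-0.949| ≤ 2.576, Fail to reject H₀.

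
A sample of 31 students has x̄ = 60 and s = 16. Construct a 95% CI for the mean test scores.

CI = x̄ ± t*(s/√n) = 60 ± 2.042(16/√31) = (54.13, 65.87)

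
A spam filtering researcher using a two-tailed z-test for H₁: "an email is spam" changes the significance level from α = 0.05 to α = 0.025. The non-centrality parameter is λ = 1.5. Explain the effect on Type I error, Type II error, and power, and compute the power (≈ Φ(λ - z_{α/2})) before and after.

Decreasing α from 0.05 to 0.025:
• Type I error rate decreases (α is the Type I rate by definition).
• Critical value moves from z_{α/2} = 1.96 to 2.241, so power = Φ(λ - z_{α/2}) goes from Φ(1.5 - 1.96) = 0.323 to Φ(1.5 - 2.241) = 0.229.
• Type II error rate β = 1 - power therefore increases (0.677 → 0.771).
Appropriate when false positives are costly — here, a legitimate email is sent to the spam folder and the user misses it.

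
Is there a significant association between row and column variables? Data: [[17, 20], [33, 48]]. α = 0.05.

χ² = 0.282. df = 1, critical = 3.841. Fail to reject H₀. No evidence of dependence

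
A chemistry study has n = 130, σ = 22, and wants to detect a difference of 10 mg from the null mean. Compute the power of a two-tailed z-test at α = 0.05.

SE = σ/√n = 22/√130 = 1.93. Non-centrality λ = d/SE = 10/1.93 = 5.183. Power ≈ Φ(λ - z_{α/2}) = Φ(5.183 - 1.96) = Φ(3.223) = 0.999.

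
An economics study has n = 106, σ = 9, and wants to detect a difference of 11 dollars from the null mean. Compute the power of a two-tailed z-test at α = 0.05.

SE = σ/√n = 9/√106 = 0.874. Non-centrality λ = d/SE = 11/0.874 = 12.584. Power ≈ Φ(λ - z_{α/2}) = Φ(12.584 - 1.96) = Φ(10.624) = 1.0.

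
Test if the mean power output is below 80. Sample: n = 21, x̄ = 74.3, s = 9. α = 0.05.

t = (74.3 - 80)/(9/√21) = -2.902, df = 20. Critical t = -1.725. Reject H₀.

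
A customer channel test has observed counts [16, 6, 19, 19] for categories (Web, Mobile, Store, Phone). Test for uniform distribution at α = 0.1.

Expected = 15 each. χ² = Σ(O-E)²/E = 7.6. df = 3, critical value = 6.251. Reject H₀.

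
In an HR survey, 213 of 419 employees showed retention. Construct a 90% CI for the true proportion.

p̂ = 0.508. CI = p̂ ± z*√(p̂(1-p̂)/n) = (0.468, 0.549)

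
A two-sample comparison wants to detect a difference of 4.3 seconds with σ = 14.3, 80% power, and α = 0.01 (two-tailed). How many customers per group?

n per group = 2(z_α/2 + z_β)²σ²/d² = 2×(2.576 + 0.84)²×14.3²/4.3² = 258.1 → n = 259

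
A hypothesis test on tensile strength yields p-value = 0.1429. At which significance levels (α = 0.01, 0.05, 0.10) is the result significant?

p = 0.1429. Not significant at any of the given levels.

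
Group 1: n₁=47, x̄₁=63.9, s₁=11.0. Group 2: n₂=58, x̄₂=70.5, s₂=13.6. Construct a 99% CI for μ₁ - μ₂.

Difference = -6.6. SE = √(11.0²/47 + 13.6²/58) = 2.401. CI = (-12.78, -0.42)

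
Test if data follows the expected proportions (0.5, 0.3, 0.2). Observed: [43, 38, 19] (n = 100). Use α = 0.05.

Expected: [50.0, 30.0, 20.0]. χ² = 3.163. df = 2, critical = 5.991. Fail to reject H₀.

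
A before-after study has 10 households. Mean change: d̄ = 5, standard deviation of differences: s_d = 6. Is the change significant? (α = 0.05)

t = d̄/(s_d/√n) = 5/(6/√10) = 2.635. df = 9, critical t = ±2.262. Reject H₀.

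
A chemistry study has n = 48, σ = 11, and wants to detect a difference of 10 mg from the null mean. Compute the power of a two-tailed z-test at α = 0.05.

SE = σ/√n = 11/√48 = 1.588. Non-centrality λ = d/SE = 10/1.588 = 6.298. Power ≈ Φ(λ - z_{α/2}) = Φ(6.298 - 1.96) = Φ(4.338) = 1.0.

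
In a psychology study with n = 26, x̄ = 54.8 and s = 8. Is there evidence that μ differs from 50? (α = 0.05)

t = (x̄ - μ₀)/(s/√n) = (54.8 - 50)/(8/√26) = 3.059. df = 25, critical t = ±2.06. Reject H₀.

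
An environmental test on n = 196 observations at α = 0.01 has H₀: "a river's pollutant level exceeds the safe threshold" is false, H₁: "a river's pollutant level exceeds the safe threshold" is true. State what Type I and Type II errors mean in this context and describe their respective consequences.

Type I (false positive): concluding that a river's pollutant level exceeds the safe threshold when it is not — shutting down a compliant factory unnecessarily. Type II (false negative): failing to conclude that a river's pollutant level exceeds the safe threshold when it is — allowing unsafe pollution to continue. Which is costlier depends on domain priorities and is a judgement call rather than a statistical fact.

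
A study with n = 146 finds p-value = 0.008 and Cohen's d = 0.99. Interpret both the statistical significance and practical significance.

Statistically significant (p = 0.008 < 0.05). Cohen's d = 0.99 indicates a large effect size. Both statistical and practical significance should be considered.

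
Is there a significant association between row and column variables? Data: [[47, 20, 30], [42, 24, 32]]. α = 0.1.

χ² = 0.704. df = 2, critical = 4.605. Fail to reject H₀. No evidence of dependence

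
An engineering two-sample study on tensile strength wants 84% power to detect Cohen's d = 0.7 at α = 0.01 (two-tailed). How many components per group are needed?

z_{α/2} = 2.576, z_β = Φ⁻¹(0.84) = 0.994. For medium effect (d = 0.7): n per group = 2(z_{α/2} + z_β)²/d² = 2(2.576 + 0.994)²/0.7² = 52.02 → 53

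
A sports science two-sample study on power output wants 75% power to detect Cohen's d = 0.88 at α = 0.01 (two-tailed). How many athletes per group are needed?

z_{α/2} = 2.576, z_β = Φ⁻¹(0.75) = 0.674. For large effect (d = 0.88): n per group = 2(z_{α/2} + z_β)²/d² = 2(2.576 + 0.674)²/0.88² = 27.3 → 28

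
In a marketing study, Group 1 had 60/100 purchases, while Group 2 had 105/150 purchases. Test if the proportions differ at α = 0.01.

p̂₁ = 0.6, p̂₂ = 0.7, pooled p̂ = 0.66. z = -1.635. Critical: ±2.576. Fail to reject H₀.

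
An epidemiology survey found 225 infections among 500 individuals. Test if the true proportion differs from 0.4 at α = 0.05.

p̂ = 0.45, p₀ = 0.4. z = (p̂ - p₀)/√(p₀(1-p₀)/n) = 2.282. Critical: ±1.96. Reject H₀.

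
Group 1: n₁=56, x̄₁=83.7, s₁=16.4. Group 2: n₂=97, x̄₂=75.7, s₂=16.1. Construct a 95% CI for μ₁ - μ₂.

Difference = 8.0. SE = √(16.4²/56 + 16.1²/97) = 2.734. CI = (2.64, 13.36)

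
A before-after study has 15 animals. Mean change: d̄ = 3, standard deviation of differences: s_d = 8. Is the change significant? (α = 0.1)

t = d̄/(s_d/√n) = 3/(8/√15) = 1.452. df = 14, critical t = ±1.761. Fail to reject H₀.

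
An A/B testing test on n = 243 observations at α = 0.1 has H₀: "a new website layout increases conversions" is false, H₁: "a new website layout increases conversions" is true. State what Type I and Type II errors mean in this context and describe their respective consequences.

Type I (false positive): concluding that a new website layout increases conversions when it is not — rolling out a layout that doesn't actually help — wasted engineering effort. Type II (false negative): failing to conclude that a new website layout increases conversions when it is — discarding a layout that would have improved conversions — lost revenue. Which is costlier depends on domain priorities and is a judgement call rather than a statistical fact.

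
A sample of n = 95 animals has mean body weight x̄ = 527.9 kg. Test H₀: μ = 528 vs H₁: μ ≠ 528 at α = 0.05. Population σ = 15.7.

z = (x̄ - μ₀)/(σ/√n) = (527.9 - 528)/(15.7/√95) = -0.062. Critical value: ±1.96. Since |-0.062| ≤ 1.96, Fail to reject H₀.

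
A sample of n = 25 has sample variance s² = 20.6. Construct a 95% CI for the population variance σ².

df = 24. χ²_{0.025} = 39.364, χ²_{0.975} = 12.401. CI for σ² = ((n-1)s²/χ²_{α/2}, (n-1)s²/χ²_{1-α/2}) = (24·20.6/39.364, 24·20.6/12.401) = (12.56, 39.87)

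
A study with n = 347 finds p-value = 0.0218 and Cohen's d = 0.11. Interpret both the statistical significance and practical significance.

Statistically significant (p = 0.0218 < 0.05). Cohen's d = 0.11 indicates a very small effect size. Both statistical and practical significance should be considered.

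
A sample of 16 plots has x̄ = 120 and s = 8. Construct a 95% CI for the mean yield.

CI = x̄ ± t*(s/√n) = 120 ± 2.131(8/√16) = (115.74, 124.26)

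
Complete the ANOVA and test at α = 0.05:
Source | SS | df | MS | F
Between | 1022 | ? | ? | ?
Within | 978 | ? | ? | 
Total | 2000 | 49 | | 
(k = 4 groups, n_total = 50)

df_between = 3, df_within = 46. MS_between = 340.67, MS_within = 21.26. F = 16.023, F_crit ≈ 2.807. Reject H₀.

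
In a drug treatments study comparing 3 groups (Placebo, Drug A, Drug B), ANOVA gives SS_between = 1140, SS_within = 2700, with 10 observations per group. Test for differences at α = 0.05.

df_between = 2, df_within = 27. F = MS_between/MS_within = 570.0/100.0 = 5.7. F_crit ≈ 3.354. Reject H₀. At least one mean differs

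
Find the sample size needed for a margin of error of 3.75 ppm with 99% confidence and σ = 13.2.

n = (z*σ/E)² = (2.576×13.2/3.75)² = 82.2 → n = 83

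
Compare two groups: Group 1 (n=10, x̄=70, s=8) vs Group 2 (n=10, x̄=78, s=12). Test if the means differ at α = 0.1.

Pooled sp = 10.2. t = -1.754, df = 18. Critical t = ±1.734. Reject H₀.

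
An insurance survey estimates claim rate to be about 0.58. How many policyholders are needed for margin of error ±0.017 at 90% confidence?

n = z²p(1-p)/E² = 1.645²×0.58×0.42/0.017² = 2280.9 → n = 2281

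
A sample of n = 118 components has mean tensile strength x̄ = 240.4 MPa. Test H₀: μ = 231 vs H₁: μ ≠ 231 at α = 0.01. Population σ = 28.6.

z = (x̄ - μ₀)/(σ/√n) = (240.4 - 231)/(28.6/√118) = 3.57. Critical value: ±2.576. Since |3.57| > 2.576, Reject H₀.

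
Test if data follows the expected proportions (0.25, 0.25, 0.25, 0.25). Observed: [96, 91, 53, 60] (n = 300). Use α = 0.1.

Expected: [75.0, 75.0, 75.0, 75.0]. χ² = 18.747. df = 3, critical = 6.251. Reject H₀.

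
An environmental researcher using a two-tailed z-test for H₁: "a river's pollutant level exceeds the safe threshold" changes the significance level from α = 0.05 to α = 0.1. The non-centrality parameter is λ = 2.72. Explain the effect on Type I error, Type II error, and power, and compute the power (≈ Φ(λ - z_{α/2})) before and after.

Increasing α from 0.05 to 0.1:
• Type I error rate increases (α is the Type I rate by definition).
• Critical value moves from z_{α/2} = 1.96 to 1.645, so power = Φ(λ - z_{α/2}) goes from Φ(2.72 - 1.96) = 0.776 to Φ(2.72 - 1.645) = 0.859.
• Type II error rate β = 1 - power therefore decreases (0.224 → 0.141).
Appropriate when false negatives are costly — here, allowing unsafe pollution to continue.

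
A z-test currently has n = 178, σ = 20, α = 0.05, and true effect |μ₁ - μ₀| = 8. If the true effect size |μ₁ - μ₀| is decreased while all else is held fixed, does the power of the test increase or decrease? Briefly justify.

Power decreases: a smaller true effect decreases the non-centrality λ = |μ₁ - μ₀|/(σ/√n).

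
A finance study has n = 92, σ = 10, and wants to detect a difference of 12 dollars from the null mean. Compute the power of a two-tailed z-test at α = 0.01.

SE = σ/√n = 10/√92 = 1.043. Non-centrality λ = d/SE = 12/1.043 = 11.51. Power ≈ Φ(λ - z_{α/2}) = Φ(11.51 - 2.576) = Φ(8.934) = 1.0.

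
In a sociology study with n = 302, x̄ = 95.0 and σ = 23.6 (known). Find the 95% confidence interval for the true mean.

CI = x̄ ± z*(σ/√n) = 95.0 ± 1.96(23.6/√302) = 95.0 ± 2.66 = (92.34, 97.66)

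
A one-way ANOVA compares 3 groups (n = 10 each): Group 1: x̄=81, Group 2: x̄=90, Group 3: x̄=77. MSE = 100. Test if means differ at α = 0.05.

Grand mean = 82.67. SS_between = 886.67, MS_between = 443.33. F = 4.433, F_crit ≈ 3.354. Reject H₀.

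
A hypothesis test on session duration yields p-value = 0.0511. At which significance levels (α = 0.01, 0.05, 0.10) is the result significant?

p = 0.0511. Significant at: α = 0.1.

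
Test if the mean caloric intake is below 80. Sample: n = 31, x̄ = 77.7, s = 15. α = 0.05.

t = (77.7 - 80)/(15/√31) = -0.854, df = 30. Critical t = -1.697. Fail to reject H₀.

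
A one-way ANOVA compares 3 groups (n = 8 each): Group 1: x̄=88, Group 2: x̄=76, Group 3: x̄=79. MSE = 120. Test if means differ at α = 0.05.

Grand mean = 81.0. SS_between = 624.0, MS_between = 312.0. F = 2.6, F_crit ≈ 3.467. Fail to reject H₀.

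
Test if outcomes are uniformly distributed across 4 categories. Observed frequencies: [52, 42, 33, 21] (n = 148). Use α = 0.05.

Expected = 37 each. χ² = Σ(O-E)²/E = 14.108. df = 3, critical value = 7.815. Reject H₀.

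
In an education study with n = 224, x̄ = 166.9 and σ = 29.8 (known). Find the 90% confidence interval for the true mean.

CI = x̄ ± z*(σ/√n) = 166.9 ± 1.645(29.8/√224) = 166.9 ± 3.28 = (163.62, 170.18)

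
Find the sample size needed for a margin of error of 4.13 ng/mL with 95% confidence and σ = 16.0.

n = (z*σ/E)² = (1.96×16.0/4.13)² = 57.7 → n = 58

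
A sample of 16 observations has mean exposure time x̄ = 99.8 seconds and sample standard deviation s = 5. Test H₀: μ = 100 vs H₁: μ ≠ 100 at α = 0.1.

t = (x̄ - μ₀)/(s/√n) = (99.8 - 100)/(5/√16) = -0.16. df = 15, critical t = ±1.753. Fail to reject H₀.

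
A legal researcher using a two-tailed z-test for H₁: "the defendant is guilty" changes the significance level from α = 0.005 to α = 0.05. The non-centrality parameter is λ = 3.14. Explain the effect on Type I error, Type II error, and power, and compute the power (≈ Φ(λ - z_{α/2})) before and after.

Increasing α from 0.005 to 0.05:
• Type I error rate increases (α is the Type I rate by definition).
• Critical value moves from z_{α/2} = 2.807 to 1.96, so power = Φ(λ - z_{α/2}) goes from Φ(3.14 - 2.807) = 0.63 to Φ(3.14 - 1.96) = 0.881.
• Type II error rate β = 1 - power therefore decreases (0.37 → 0.119).
Appropriate when false negatives are costly — here, acquitting a guilty person.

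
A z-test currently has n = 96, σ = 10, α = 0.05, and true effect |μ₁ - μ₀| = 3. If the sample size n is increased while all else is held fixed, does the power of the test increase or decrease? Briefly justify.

Power increases: a larger n shrinks the standard error σ/√n, moving the sampling distribution under H₁ further from the critical value.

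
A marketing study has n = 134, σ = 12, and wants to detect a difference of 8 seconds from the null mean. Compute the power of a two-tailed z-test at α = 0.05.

SE = σ/√n = 12/√134 = 1.037. Non-centrality λ = d/SE = 8/1.037 = 7.717. Power ≈ Φ(λ - z_{α/2}) = Φ(7.717 - 1.96) = Φ(5.757) = 1.0.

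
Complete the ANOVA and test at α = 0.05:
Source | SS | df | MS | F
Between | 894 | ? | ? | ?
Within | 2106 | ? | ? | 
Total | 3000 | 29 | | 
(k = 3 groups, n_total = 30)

df_between = 2, df_within = 27. MS_between = 447.0, MS_within = 78.0. F = 5.731, F_crit ≈ 3.354. Reject H₀.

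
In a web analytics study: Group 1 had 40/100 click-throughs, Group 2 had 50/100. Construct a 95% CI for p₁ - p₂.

p̂₁ = 0.4, p̂₂ = 0.5. Difference = -0.1. CI = (-0.237, 0.037)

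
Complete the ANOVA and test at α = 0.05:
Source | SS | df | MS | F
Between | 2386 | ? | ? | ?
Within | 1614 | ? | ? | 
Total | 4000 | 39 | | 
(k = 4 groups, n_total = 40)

df_between = 3, df_within = 36. MS_between = 795.33, MS_within = 44.83. F = 17.74, F_crit ≈ 2.866. Reject H₀.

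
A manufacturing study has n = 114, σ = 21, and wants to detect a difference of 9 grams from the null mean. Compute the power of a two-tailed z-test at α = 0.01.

SE = σ/√n = 21/√114 = 1.967. Non-centrality λ = d/SE = 9/1.967 = 4.576. Power ≈ Φ(λ - z_{α/2}) = Φ(4.576 - 2.576) = Φ(2.0) = 0.977.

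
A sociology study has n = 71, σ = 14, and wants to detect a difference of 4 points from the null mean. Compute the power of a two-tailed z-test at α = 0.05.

SE = σ/√n = 14/√71 = 1.661. Non-centrality λ = d/SE = 4/1.661 = 2.407. Power ≈ Φ(λ - z_{α/2}) = Φ(2.407 - 1.96) = Φ(0.447) = 0.673.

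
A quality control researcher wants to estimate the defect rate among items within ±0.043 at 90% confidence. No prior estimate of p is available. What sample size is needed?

Conservative approach: use p = 0.5 (maximizes p(1-p) = 0.25). n = z²(0.25)/E² = 1.645²×0.25/0.043² = 365.9 → n = 366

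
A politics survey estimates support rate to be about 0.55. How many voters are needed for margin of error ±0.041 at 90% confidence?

n = z²p(1-p)/E² = 1.645²×0.55×0.45/0.041² = 398.4 → n = 399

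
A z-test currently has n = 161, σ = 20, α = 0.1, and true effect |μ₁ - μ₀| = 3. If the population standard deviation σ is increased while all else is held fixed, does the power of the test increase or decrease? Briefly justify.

Power decreases: a larger σ inflates the standard error σ/√n, pulling the sampling distribution under H₁ back toward the critical value.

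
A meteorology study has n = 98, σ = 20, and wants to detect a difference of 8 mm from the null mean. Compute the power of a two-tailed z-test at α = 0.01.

SE = σ/√n = 20/√98 = 2.02. Non-centrality λ = d/SE = 8/2.02 = 3.96. Power ≈ Φ(λ - z_{α/2}) = Φ(3.96 - 2.576) = Φ(1.384) = 0.917.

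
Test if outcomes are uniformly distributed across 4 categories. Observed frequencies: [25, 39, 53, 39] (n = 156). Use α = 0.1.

Expected = 39 each. χ² = Σ(O-E)²/E = 10.051. df = 3, critical value = 6.251. Reject H₀.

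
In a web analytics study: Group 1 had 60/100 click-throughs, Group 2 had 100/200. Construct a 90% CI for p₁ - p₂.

p̂₁ = 0.6, p̂₂ = 0.5. Difference = 0.1. CI = (0.001, 0.199)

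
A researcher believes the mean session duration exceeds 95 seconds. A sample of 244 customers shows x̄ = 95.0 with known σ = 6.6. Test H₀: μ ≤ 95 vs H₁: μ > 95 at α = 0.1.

z = 0.0. Critical value: 1.28. Fail to reject H₀.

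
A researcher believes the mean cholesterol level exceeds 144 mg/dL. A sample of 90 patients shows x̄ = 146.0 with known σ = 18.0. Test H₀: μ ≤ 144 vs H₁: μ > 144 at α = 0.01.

z = 1.054. Critical value: 2.33. Fail to reject H₀.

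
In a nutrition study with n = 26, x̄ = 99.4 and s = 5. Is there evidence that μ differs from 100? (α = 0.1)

t = (x̄ - μ₀)/(s/√n) = (99.4 - 100)/(5/√26) = -0.612. df = 25, critical t = ±1.708. Fail to reject H₀.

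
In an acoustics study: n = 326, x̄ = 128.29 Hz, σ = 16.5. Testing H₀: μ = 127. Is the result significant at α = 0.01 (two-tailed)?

z = (128.29 - 127)/(16.5/√326) = 1.412. Since |z| ≤ 2.576, not significant at α = 0.01.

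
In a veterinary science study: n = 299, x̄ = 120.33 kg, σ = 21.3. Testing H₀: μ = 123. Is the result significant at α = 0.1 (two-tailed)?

z = (120.33 - 123)/(21.3/√299) = -2.168. Since |z| > 1.645, significant at α = 0.1.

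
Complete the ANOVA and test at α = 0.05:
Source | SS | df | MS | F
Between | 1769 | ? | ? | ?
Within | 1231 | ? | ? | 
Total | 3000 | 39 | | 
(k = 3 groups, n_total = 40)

df_between = 2, df_within = 37. MS_between = 884.5, MS_within = 33.27. F = 26.585, F_crit ≈ 3.252. Reject H₀.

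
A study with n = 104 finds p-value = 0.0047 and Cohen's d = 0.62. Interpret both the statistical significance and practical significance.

Statistically significant (p = 0.0047 < 0.05). Cohen's d = 0.62 indicates a medium effect size. Both statistical and practical significance should be considered.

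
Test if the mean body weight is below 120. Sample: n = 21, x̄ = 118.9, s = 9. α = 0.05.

t = (118.9 - 120)/(9/√21) = -0.56, df = 20. Critical t = -1.725. Fail to reject H₀.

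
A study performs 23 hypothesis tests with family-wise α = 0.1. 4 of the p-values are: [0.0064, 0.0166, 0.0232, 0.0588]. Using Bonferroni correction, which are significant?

Bonferroni α = 0.1/23 = 0.00435. None of the given p-values are significant.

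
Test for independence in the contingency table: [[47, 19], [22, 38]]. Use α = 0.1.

χ² = 15.14. df = 1, critical = 2.706. Reject H₀. Variables are dependent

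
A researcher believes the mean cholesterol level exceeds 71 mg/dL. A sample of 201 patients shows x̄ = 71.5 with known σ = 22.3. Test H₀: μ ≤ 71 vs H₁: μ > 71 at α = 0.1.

z = 0.318. Critical value: 1.28. Fail to reject H₀.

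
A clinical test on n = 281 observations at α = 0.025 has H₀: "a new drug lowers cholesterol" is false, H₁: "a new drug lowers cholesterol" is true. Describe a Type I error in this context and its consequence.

Type I error: rejecting H₀ when it is true — concluding that a new drug lowers cholesterol when in fact it is not. Consequence: approving an ineffective drug — patients take a useless medication and may skip effective alternatives.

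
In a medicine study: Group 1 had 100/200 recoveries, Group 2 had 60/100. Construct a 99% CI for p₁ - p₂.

p̂₁ = 0.5, p̂₂ = 0.6. Difference = -0.1. CI = (-0.256, 0.056)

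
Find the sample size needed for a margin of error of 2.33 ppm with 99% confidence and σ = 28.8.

n = (z*σ/E)² = (2.576×28.8/2.33)² = 1013.8 → n = 1014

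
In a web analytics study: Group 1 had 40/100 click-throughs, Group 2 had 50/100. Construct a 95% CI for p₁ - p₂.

p̂₁ = 0.4, p̂₂ = 0.5. Difference = -0.1. CI = (-0.237, 0.037)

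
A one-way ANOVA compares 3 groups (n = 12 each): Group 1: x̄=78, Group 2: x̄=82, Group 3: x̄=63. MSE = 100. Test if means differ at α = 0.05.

Grand mean = 74.33. SS_between = 2408.0, MS_between = 1204.0. F = 12.04, F_crit ≈ 3.285. Reject H₀.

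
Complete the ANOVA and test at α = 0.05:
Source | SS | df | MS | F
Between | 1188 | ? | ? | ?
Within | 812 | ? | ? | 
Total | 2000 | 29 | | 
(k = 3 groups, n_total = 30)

df_between = 2, df_within = 27. MS_between = 594.0, MS_within = 30.07. F = 19.751, F_crit ≈ 3.354. Reject H₀.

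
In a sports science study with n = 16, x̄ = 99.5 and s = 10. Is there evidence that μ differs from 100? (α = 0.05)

t = (x̄ - μ₀)/(s/√n) = (99.5 - 100)/(10/√16) = -0.2. df = 15, critical t = ±2.131. Fail to reject H₀.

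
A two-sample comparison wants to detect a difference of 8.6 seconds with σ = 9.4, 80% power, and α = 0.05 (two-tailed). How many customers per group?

n per group = 2(z_α/2 + z_β)²σ²/d² = 2×(1.96 + 0.84)²×9.4²/8.6² = 18.7 → n = 19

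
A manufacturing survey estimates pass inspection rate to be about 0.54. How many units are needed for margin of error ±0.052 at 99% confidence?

n = z²p(1-p)/E² = 2.576²×0.54×0.46/0.052² = 609.6 → n = 610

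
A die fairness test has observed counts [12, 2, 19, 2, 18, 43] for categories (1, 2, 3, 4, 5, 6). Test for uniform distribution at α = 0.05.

Expected = 16 each. χ² = Σ(O-E)²/E = 71.875. df = 5, critical value = 11.07. Reject H₀.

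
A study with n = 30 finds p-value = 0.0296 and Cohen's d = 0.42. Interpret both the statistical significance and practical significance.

Statistically significant (p = 0.0296 < 0.05). Cohen's d = 0.42 indicates a small effect size. Both statistical and practical significance should be considered.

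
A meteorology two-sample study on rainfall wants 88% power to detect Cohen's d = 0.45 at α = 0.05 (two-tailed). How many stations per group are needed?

z_{α/2} = 1.96, z_β = Φ⁻¹(0.88) = 1.175. For small effect (d = 0.45): n per group = 2(z_{α/2} + z_β)²/d² = 2(1.96 + 1.175)²/0.45² = 97.1 → 98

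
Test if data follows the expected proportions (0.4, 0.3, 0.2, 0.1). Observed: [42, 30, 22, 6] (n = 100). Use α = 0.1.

Expected: [40.0, 30.0, 20.0, 10.0]. χ² = 1.9. df = 3, critical = 6.251. Fail to reject H₀.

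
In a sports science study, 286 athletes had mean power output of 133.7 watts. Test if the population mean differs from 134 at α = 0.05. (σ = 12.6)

z = (x̄ - μ₀)/(σ/√n) = (133.7 - 134)/(12.6/√286) = -0.403. Critical value: ±1.96. Since |-0.403| ≤ 1.96, Fail to reject H₀.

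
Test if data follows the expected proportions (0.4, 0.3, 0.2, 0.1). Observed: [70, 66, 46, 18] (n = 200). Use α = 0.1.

Expected: [80.0, 60.0, 40.0, 20.0]. χ² = 2.95. df = 3, critical = 6.251. Fail to reject H₀.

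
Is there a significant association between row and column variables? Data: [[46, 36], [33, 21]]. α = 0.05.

χ² = 0.336. df = 1, critical = 3.841. Fail to reject H₀. No evidence of dependence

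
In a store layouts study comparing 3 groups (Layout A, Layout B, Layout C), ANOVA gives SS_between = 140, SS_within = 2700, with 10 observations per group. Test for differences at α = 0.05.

df_between = 2, df_within = 27. F = MS_between/MS_within = 70.0/100.0 = 0.7. F_crit ≈ 3.354. Fail to reject H₀.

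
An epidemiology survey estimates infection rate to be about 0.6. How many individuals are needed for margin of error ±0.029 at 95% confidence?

n = z²p(1-p)/E² = 1.96²×0.6×0.4/0.029² = 1096.3 → n = 1097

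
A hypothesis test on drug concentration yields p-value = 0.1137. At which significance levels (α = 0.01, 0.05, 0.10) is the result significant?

p = 0.1137. Not significant at any of the given levels.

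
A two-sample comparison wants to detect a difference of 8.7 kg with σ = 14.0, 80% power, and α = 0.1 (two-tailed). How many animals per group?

n per group = 2(z_α/2 + z_β)²σ²/d² = 2×(1.645 + 0.84)²×14.0²/8.7² = 32.0 → n = 32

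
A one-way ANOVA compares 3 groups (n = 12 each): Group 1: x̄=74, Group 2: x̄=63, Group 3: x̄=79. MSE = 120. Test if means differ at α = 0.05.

Grand mean = 72.0. SS_between = 1608.0, MS_between = 804.0. F = 6.7, F_crit ≈ 3.285. Reject H₀.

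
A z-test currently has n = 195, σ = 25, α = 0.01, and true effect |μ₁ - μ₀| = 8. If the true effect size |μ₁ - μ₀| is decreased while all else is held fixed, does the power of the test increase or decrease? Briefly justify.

Power decreases: a smaller true effect decreases the non-centrality λ = |μ₁ - μ₀|/(σ/√n).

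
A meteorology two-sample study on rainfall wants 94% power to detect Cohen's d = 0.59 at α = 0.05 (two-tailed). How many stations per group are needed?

z_{α/2} = 1.96, z_β = Φ⁻¹(0.94) = 1.555. For medium effect (d = 0.59): n per group = 2(z_{α/2} + z_β)²/d² = 2(1.96 + 1.555)²/0.59² = 71.0 → 71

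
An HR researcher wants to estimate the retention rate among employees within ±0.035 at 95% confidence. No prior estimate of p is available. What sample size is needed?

Conservative approach: use p = 0.5 (maximizes p(1-p) = 0.25). n = z²(0.25)/E² = 1.96²×0.25/0.035² = 784.0 → n = 784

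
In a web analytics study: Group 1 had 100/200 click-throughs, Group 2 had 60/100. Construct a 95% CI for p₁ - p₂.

p̂₁ = 0.5, p̂₂ = 0.6. Difference = -0.1. CI = (-0.218, 0.018)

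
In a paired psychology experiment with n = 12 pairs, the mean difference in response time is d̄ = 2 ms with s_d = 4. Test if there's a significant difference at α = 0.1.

t = d̄/(s_d/√n) = 2/(4/√12) = 1.732. df = 11, critical t = ±1.796. Fail to reject H₀.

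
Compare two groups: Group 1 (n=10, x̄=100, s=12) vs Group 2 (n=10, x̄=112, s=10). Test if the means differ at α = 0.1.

Pooled sp = 11.05. t = -2.429, df = 18. Critical t = ±1.734. Reject H₀.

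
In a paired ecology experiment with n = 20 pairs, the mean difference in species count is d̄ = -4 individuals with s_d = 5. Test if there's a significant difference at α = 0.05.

t = d̄/(s_d/√n) = -4/(5/√20) = -3.578. df = 19, critical t = ±2.093. Reject H₀.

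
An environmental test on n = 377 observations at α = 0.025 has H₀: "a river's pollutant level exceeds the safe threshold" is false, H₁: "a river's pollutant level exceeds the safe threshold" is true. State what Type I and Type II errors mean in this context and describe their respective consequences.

Type I (false positive): concluding that a river's pollutant level exceeds the safe threshold when it is not — shutting down a compliant factory unnecessarily. Type II (false negative): failing to conclude that a river's pollutant level exceeds the safe threshold when it is — allowing unsafe pollution to continue. Which is costlier depends on domain priorities and is a judgement call rather than a statistical fact.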